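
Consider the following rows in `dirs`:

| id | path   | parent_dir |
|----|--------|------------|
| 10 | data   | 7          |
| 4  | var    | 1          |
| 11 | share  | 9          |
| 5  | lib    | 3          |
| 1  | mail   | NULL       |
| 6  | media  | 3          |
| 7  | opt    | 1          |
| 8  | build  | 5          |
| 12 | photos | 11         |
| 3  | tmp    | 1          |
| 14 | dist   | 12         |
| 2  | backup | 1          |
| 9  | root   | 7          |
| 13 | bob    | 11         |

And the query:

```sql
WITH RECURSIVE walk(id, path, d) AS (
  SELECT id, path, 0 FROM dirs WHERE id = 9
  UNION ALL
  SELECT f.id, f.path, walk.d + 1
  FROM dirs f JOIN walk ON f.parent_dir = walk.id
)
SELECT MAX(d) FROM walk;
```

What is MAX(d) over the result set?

Base: id=9 (root) at d 0.
Iteration 1: rows with parent_dir in {9} -> share (id 11, d 1).
Iteration 2: rows with parent_dir in {11} -> photos (id 12, d 2), bob (id 13, d 2).
Iteration 3: rows with parent_dir in {12,13} -> dist (id 14, d 3).
Iteration 4: no rows with parent_dir in {14}; recursion stops.
d values: 0, 1, 2, 2, 3; the maximum is 3.

3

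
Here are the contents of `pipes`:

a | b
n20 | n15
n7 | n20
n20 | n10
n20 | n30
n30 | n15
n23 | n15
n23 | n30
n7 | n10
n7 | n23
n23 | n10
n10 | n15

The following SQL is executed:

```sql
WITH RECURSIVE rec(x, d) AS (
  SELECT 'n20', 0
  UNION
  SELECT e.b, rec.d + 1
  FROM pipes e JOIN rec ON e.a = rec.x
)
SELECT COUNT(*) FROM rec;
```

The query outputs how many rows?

5

Base: (n20, d=0).
Iteration 1: edges from {n20} -> (n10, d=1), (n15, d=1), (n30, d=1).
Iteration 2: edges from {n10,n15,n30} -> (n15, d=2). [UNION drops 1 duplicate row(s)]
Iteration 3: no outgoing edges from {n15}; recursion stops.
Total rows emitted: 5.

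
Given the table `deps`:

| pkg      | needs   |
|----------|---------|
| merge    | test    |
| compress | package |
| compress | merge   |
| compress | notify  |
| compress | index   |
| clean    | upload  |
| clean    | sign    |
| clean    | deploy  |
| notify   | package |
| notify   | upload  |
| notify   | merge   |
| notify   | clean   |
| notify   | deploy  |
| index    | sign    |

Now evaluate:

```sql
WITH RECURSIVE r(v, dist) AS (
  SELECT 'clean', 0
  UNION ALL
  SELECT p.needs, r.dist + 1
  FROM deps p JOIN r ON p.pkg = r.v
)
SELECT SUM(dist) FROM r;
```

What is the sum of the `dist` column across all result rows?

3

Base: (clean, dist=0).
Iteration 1: edges from {clean} -> (deploy, dist=1), (sign, dist=1), (upload, dist=1).
Iteration 2: no outgoing edges from {deploy,sign,upload}; recursion stops.
SUM(dist) = 0 + 1 + 1 + 1 = 3.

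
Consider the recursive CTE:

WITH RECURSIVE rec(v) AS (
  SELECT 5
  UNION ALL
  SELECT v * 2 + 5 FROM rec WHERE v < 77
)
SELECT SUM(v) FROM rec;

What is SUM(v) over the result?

Base: v=5.
Iteration 1: 5 < 77 holds -> v = 5 * 2 + 5 = 15.
Iteration 2: 15 < 77 holds -> v = 15 * 2 + 5 = 35.
Iteration 3: 35 < 77 holds -> v = 35 * 2 + 5 = 75.
Iteration 4: 75 < 77 holds -> v = 75 * 2 + 5 = 155.
Iteration 5: 155 < 77 fails; recursion stops.
SUM(v) = 5 + 15 + 35 + 75 + 155 = 285.

285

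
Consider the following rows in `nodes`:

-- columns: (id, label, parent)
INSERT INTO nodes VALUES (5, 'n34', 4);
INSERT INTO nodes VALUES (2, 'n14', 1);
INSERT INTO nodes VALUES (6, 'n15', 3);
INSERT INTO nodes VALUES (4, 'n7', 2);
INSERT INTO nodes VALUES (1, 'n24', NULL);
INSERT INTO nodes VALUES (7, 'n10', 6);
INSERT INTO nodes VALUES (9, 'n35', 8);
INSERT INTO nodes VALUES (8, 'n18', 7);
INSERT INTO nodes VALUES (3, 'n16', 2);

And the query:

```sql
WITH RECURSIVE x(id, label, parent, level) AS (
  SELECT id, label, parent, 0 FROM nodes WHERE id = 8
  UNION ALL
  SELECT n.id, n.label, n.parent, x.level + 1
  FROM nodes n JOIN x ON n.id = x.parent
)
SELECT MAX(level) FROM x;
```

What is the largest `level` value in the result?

5

Base: id=8 (n18), parent=7, level 0.
Iteration 1: join on id=7 -> n10 (id 7, parent=6, level 1).
Iteration 2: join on id=6 -> n15 (id 6, parent=3, level 2).
Iteration 3: join on id=3 -> n16 (id 3, parent=2, level 3).
Iteration 4: join on id=2 -> n14 (id 2, parent=1, level 4).
Iteration 5: join on id=1 -> n24 (id 1, parent=NULL, level 5).
Iteration 6: parent is NULL; no match; recursion stops.
level values: 0, 1, 2, 3, 4, 5; the maximum is 5.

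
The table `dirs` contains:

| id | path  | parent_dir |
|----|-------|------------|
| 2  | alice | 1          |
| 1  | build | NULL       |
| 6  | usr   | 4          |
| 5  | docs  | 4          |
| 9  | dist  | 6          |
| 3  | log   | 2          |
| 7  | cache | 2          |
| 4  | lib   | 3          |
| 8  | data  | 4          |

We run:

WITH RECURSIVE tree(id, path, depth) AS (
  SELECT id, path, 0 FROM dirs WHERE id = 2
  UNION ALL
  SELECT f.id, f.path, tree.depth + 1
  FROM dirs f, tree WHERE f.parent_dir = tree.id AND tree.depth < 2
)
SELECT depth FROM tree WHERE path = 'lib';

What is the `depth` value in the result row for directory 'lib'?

Base: id=2 (alice) at depth 0.
Iteration 1: rows with parent_dir in {2} -> log (id 3, depth 1), cache (id 7, depth 1).
Iteration 2: rows with parent_dir in {3,7} -> lib (id 4, depth 2).
Iteration 3: depth < 2 fails for all current rows; recursion stops.

2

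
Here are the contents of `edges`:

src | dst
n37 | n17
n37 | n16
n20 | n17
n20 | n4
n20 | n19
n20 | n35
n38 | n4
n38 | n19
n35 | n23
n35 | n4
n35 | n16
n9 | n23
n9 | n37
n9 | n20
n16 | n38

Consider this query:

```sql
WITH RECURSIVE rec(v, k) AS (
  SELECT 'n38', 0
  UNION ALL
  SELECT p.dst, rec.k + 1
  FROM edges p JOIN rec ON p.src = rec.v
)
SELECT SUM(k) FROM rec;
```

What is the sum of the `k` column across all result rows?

Base: (n38, k=0).
Iteration 1: edges from {n38} -> (n19, k=1), (n4, k=1).
Iteration 2: no outgoing edges from {n19,n4}; recursion stops.
SUM(k) = 0 + 1 + 1 = 2.

2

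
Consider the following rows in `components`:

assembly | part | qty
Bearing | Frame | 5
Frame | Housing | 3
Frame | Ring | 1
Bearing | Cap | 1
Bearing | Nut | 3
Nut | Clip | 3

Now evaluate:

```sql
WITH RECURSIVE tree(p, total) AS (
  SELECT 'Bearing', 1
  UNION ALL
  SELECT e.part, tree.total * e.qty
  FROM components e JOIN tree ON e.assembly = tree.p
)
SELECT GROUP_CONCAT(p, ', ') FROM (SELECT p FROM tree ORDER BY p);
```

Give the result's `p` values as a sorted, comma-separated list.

Bearing, Cap, Clip, Frame, Housing, Nut, Ring

Base: (Bearing, total=1).
Iteration 1: components of {Bearing} -> Cap = 1*1 = 1, Frame = 1*5 = 5, Nut = 1*3 = 3.
Iteration 2: components of {Cap,Frame,Nut} -> Clip = 3*3 = 9, Housing = 5*3 = 15, Ring = 5*1 = 5.
Iteration 3: no further components; recursion stops.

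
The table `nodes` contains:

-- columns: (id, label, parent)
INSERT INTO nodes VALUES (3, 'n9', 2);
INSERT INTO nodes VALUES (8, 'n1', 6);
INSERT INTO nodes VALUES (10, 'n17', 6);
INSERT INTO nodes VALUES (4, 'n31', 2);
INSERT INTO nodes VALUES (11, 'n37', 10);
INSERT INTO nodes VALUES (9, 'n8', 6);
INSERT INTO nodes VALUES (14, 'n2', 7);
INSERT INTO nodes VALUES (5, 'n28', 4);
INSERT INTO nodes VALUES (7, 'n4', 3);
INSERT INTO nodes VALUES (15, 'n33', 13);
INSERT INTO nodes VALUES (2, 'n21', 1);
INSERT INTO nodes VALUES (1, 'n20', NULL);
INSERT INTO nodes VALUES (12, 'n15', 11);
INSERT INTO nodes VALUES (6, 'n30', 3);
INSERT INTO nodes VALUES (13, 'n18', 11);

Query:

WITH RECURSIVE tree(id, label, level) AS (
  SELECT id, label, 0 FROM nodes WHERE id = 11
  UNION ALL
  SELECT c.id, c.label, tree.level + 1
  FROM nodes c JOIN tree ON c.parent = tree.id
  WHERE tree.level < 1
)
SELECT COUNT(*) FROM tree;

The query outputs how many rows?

3

Base: id=11 (n37) at level 0.
Iteration 1: rows with parent in {11} -> n15 (id 12, level 1), n18 (id 13, level 1).
Iteration 2: level < 1 fails for all current rows; recursion stops.
Total rows emitted: 3.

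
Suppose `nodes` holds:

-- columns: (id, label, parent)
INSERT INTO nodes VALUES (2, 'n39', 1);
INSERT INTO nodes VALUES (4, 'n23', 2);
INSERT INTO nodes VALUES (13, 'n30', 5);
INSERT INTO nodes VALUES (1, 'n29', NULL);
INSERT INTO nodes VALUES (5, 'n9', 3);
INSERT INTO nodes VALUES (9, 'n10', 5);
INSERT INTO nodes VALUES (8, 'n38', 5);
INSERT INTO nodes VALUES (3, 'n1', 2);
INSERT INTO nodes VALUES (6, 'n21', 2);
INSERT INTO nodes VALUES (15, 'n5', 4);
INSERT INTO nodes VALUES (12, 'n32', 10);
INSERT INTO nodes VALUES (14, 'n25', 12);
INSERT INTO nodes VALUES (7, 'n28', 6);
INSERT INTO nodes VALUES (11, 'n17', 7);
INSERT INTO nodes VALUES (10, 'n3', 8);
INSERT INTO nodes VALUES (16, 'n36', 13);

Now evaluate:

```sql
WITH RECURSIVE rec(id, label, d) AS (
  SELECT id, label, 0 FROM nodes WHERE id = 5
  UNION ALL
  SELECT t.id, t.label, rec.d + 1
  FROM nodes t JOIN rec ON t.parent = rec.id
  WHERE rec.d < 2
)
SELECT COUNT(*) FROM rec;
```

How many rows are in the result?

6

Base: id=5 (n9) at d 0.
Iteration 1: rows with parent in {5} -> n38 (id 8, d 1), n10 (id 9, d 1), n30 (id 13, d 1).
Iteration 2: rows with parent in {8,9,13} -> n3 (id 10, d 2), n36 (id 16, d 2).
Iteration 3: d < 2 fails for all current rows; recursion stops.
Total rows emitted: 6.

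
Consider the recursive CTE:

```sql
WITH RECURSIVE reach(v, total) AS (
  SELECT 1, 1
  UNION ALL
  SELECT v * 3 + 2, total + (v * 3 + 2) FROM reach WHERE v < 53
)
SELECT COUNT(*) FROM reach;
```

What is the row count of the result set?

Base: v=1, total=1.
Iteration 1: 1 < 53 holds -> v = 1 * 3 + 2 = 5, total = 1 + 5 = 6.
Iteration 2: 5 < 53 holds -> v = 5 * 3 + 2 = 17, total = 6 + 17 = 23.
Iteration 3: 17 < 53 holds -> v = 17 * 3 + 2 = 53, total = 23 + 53 = 76.
Iteration 4: 53 < 53 fails; recursion stops.
Total rows emitted: 4.

4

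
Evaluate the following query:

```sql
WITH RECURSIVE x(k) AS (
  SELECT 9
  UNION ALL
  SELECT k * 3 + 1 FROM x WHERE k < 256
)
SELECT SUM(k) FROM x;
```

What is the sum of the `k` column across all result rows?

378

Base: k=9.
Iteration 1: 9 < 256 holds -> k = 9 * 3 + 1 = 28.
Iteration 2: 28 < 256 holds -> k = 28 * 3 + 1 = 85.
Iteration 3: 85 < 256 holds -> k = 85 * 3 + 1 = 256.
Iteration 4: 256 < 256 fails; recursion stops.
SUM(k) = 9 + 28 + 85 + 256 = 378.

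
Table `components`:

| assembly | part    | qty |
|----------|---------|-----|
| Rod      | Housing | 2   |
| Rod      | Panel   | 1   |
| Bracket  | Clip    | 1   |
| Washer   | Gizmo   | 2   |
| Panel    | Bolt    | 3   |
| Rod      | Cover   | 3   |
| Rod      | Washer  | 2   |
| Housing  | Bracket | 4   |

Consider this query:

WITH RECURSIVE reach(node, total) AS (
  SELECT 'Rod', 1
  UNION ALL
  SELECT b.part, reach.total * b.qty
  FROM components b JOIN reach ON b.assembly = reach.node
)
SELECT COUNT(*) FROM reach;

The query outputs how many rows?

Base: (Rod, total=1).
Iteration 1: components of {Rod} -> Cover = 1*3 = 3, Housing = 1*2 = 2, Panel = 1*1 = 1, Washer = 1*2 = 2.
Iteration 2: components of {Cover,Housing,Panel,Washer} -> Bolt = 1*3 = 3, Bracket = 2*4 = 8, Gizmo = 2*2 = 4.
Iteration 3: components of {Bolt,Bracket,Gizmo} -> Clip = 8*1 = 8.
Iteration 4: no further components; recursion stops.
Total rows emitted: 9.

9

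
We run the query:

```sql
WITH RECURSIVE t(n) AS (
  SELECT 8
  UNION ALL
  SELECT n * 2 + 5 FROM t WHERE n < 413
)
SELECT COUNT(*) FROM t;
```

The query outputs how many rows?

Base: n=8.
Iteration 1: 8 < 413 holds -> n = 8 * 2 + 5 = 21.
Iteration 2: 21 < 413 holds -> n = 21 * 2 + 5 = 47.
Iteration 3: 47 < 413 holds -> n = 47 * 2 + 5 = 99.
Iteration 4: 99 < 413 holds -> n = 99 * 2 + 5 = 203.
Iteration 5: 203 < 413 holds -> n = 203 * 2 + 5 = 411.
Iteration 6: 411 < 413 holds -> n = 411 * 2 + 5 = 827.
Iteration 7: 827 < 413 fails; recursion stops.
Total rows emitted: 7.

7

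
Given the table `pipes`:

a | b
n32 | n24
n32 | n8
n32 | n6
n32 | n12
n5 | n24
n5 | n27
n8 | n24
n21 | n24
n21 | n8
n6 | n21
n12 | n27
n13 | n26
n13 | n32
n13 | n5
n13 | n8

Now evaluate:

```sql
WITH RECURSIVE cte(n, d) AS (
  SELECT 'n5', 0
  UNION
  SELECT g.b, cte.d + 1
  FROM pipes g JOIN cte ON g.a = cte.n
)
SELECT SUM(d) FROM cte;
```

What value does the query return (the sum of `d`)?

2

Base: (n5, d=0).
Iteration 1: edges from {n5} -> (n24, d=1), (n27, d=1).
Iteration 2: no outgoing edges from {n24,n27}; recursion stops.
SUM(d) = 0 + 1 + 1 = 2.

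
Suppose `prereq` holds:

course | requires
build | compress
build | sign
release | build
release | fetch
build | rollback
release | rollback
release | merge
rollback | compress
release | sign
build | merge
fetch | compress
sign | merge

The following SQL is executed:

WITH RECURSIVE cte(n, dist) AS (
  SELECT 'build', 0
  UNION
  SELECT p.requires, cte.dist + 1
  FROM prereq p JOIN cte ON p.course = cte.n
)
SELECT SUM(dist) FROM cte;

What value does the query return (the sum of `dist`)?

Base: (build, dist=0).
Iteration 1: edges from {build} -> (compress, dist=1), (merge, dist=1), (rollback, dist=1), (sign, dist=1).
Iteration 2: edges from {compress,merge,rollback,sign} -> (compress, dist=2), (merge, dist=2).
Iteration 3: no outgoing edges from {compress,merge}; recursion stops.
SUM(dist) = 0 + 1 + 1 + 1 + 1 + 2 + 2 = 8.

8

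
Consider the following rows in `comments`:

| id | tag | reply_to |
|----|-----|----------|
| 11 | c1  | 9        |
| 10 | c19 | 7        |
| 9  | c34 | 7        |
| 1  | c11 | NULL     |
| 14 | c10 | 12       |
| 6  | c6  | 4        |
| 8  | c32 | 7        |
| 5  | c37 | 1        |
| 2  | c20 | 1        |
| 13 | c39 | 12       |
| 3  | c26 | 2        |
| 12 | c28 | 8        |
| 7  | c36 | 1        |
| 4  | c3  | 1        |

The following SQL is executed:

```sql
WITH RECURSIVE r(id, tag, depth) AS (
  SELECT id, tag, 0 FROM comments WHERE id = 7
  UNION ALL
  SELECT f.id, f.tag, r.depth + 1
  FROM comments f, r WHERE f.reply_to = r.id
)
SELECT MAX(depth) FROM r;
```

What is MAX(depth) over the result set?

Base: id=7 (c36) at depth 0.
Iteration 1: rows with reply_to in {7} -> c32 (id 8, depth 1), c34 (id 9, depth 1), c19 (id 10, depth 1).
Iteration 2: rows with reply_to in {8,9,10} -> c1 (id 11, depth 2), c28 (id 12, depth 2).
Iteration 3: rows with reply_to in {11,12} -> c39 (id 13, depth 3), c10 (id 14, depth 3).
Iteration 4: no rows with reply_to in {13,14}; recursion stops.
depth values: 0, 1, 1, 1, 2, 2, 3, 3; the maximum is 3.

3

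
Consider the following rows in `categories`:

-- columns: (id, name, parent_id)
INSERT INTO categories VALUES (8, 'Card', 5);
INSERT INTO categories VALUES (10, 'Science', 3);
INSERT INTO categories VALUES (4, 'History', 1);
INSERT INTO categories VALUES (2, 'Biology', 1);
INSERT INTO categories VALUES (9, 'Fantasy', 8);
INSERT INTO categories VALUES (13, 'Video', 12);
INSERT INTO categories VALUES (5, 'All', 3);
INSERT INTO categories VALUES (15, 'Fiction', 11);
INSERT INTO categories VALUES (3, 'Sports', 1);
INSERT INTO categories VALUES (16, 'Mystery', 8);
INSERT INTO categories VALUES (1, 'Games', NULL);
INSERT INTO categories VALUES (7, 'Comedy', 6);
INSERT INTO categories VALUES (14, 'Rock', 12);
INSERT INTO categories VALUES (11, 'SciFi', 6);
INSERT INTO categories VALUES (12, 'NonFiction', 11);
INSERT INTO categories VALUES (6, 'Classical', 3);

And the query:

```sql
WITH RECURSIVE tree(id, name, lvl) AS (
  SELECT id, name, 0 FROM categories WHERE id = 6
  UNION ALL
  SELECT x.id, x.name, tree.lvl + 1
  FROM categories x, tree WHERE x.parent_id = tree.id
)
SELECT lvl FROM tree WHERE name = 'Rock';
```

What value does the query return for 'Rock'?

3

Base: id=6 (Classical) at lvl 0.
Iteration 1: rows with parent_id in {6} -> Comedy (id 7, lvl 1), SciFi (id 11, lvl 1).
Iteration 2: rows with parent_id in {7,11} -> NonFiction (id 12, lvl 2), Fiction (id 15, lvl 2).
Iteration 3: rows with parent_id in {12,15} -> Video (id 13, lvl 3), Rock (id 14, lvl 3).
Iteration 4: no rows with parent_id in {13,14}; recursion stops.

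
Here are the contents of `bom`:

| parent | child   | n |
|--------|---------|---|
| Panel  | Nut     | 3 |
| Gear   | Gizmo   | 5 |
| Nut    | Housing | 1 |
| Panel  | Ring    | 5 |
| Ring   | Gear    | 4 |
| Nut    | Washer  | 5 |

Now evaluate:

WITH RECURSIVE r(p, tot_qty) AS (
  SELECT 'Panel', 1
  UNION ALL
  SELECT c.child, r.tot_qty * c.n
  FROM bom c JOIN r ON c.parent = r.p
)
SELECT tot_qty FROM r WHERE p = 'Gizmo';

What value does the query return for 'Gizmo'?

100

Base: (Panel, tot_qty=1).
Iteration 1: components of {Panel} -> Nut = 1*3 = 3, Ring = 1*5 = 5.
Iteration 2: components of {Nut,Ring} -> Gear = 5*4 = 20, Housing = 3*1 = 3, Washer = 3*5 = 15.
Iteration 3: components of {Gear,Housing,Washer} -> Gizmo = 20*5 = 100.
Iteration 4: no further components; recursion stops.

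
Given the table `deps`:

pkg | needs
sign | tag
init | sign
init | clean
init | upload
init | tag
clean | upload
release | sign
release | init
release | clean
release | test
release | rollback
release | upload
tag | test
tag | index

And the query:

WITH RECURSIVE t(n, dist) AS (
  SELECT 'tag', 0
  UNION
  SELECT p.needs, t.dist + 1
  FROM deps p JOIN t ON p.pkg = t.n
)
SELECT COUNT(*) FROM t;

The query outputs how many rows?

3

Base: (tag, dist=0).
Iteration 1: edges from {tag} -> (index, dist=1), (test, dist=1).
Iteration 2: no outgoing edges from {index,test}; recursion stops.
Total rows emitted: 3.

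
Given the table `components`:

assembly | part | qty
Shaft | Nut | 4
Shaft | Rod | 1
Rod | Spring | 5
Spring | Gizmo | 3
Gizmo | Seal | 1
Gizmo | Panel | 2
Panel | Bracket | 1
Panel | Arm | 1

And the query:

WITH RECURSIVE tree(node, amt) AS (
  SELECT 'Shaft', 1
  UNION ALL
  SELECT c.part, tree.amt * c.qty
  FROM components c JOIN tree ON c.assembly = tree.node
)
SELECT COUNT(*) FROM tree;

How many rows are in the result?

Base: (Shaft, amt=1).
Iteration 1: components of {Shaft} -> Nut = 1*4 = 4, Rod = 1*1 = 1.
Iteration 2: components of {Nut,Rod} -> Spring = 1*5 = 5.
Iteration 3: components of {Spring} -> Gizmo = 5*3 = 15.
Iteration 4: components of {Gizmo} -> Panel = 15*2 = 30, Seal = 15*1 = 15.
Iteration 5: components of {Panel,Seal} -> Arm = 30*1 = 30, Bracket = 30*1 = 30.
Iteration 6: no further components; recursion stops.
Total rows emitted: 9.

9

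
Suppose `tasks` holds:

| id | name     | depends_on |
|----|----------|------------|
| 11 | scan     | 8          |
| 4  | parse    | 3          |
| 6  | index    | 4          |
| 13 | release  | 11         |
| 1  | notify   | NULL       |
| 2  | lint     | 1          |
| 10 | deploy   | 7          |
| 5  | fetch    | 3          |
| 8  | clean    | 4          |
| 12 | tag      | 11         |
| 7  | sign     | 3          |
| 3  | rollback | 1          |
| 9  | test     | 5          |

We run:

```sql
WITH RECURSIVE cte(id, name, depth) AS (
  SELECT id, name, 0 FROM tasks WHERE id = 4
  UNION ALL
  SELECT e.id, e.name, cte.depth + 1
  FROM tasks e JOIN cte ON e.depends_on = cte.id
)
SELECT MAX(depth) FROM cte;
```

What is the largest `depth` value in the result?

Base: id=4 (parse) at depth 0.
Iteration 1: rows with depends_on in {4} -> index (id 6, depth 1), clean (id 8, depth 1).
Iteration 2: rows with depends_on in {6,8} -> scan (id 11, depth 2).
Iteration 3: rows with depends_on in {11} -> tag (id 12, depth 3), release (id 13, depth 3).
Iteration 4: no rows with depends_on in {12,13}; recursion stops.
depth values: 0, 1, 1, 2, 3, 3; the maximum is 3.

3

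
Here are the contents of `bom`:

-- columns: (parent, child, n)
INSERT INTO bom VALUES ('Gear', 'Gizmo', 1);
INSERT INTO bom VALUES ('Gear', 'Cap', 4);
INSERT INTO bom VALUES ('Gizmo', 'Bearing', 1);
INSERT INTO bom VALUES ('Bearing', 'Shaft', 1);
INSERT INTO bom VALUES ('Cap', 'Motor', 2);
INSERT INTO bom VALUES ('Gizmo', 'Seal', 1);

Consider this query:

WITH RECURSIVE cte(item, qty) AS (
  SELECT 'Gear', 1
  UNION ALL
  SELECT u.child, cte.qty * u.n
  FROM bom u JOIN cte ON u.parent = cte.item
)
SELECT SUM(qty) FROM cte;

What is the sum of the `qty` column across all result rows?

Base: (Gear, qty=1).
Iteration 1: components of {Gear} -> Cap = 1*4 = 4, Gizmo = 1*1 = 1.
Iteration 2: components of {Cap,Gizmo} -> Bearing = 1*1 = 1, Motor = 4*2 = 8, Seal = 1*1 = 1.
Iteration 3: components of {Bearing,Motor,Seal} -> Shaft = 1*1 = 1.
Iteration 4: no further components; recursion stops.
SUM(qty) = 1 + 1 + 4 + 1 + 1 + 8 + 1 = 17.

17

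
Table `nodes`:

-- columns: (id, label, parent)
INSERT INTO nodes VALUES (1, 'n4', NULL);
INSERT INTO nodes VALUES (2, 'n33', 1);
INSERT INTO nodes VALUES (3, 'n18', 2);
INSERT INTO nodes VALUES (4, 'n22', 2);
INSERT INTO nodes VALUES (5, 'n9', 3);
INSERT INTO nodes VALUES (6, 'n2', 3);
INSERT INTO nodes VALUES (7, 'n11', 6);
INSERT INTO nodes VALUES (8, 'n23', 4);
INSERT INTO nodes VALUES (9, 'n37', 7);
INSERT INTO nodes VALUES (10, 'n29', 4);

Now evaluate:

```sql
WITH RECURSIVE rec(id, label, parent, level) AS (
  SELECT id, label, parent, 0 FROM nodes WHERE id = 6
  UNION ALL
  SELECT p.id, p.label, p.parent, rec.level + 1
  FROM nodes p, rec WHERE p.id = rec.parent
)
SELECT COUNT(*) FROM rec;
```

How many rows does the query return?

4

Base: id=6 (n2), parent=3, level 0.
Iteration 1: join on id=3 -> n18 (id 3, parent=2, level 1).
Iteration 2: join on id=2 -> n33 (id 2, parent=1, level 2).
Iteration 3: join on id=1 -> n4 (id 1, parent=NULL, level 3).
Iteration 4: parent is NULL; no match; recursion stops.
Total rows emitted: 4.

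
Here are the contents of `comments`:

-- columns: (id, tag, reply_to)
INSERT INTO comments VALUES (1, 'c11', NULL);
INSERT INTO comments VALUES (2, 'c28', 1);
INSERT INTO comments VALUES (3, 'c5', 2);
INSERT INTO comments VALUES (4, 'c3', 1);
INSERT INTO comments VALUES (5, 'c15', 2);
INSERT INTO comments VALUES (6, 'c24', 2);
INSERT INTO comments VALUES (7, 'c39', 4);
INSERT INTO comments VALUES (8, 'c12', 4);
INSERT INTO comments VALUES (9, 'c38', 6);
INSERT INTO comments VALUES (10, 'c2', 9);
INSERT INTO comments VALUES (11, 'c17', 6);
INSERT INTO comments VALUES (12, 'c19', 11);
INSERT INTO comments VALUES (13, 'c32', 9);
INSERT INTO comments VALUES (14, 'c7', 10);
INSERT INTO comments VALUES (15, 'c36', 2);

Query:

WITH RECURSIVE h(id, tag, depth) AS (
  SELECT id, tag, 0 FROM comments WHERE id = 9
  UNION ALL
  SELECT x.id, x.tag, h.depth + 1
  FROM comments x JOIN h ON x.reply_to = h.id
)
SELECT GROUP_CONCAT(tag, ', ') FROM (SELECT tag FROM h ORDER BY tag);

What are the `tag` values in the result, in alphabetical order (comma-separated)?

Base: id=9 (c38) at depth 0.
Iteration 1: rows with reply_to in {9} -> c2 (id 10, depth 1), c32 (id 13, depth 1).
Iteration 2: rows with reply_to in {10,13} -> c7 (id 14, depth 2).
Iteration 3: no rows with reply_to in {14}; recursion stops.

c2, c32, c38, c7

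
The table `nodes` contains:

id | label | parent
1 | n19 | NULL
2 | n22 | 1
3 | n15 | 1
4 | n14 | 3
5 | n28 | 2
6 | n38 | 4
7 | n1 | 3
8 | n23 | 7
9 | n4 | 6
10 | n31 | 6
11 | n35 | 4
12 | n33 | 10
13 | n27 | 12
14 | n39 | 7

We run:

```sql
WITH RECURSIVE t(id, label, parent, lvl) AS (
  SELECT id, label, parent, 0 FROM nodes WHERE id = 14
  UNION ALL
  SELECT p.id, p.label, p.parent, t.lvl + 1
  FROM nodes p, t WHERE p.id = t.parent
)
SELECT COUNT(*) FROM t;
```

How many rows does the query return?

Base: id=14 (n39), parent=7, lvl 0.
Iteration 1: join on id=7 -> n1 (id 7, parent=3, lvl 1).
Iteration 2: join on id=3 -> n15 (id 3, parent=1, lvl 2).
Iteration 3: join on id=1 -> n19 (id 1, parent=NULL, lvl 3).
Iteration 4: parent is NULL; no match; recursion stops.
Total rows emitted: 4.

4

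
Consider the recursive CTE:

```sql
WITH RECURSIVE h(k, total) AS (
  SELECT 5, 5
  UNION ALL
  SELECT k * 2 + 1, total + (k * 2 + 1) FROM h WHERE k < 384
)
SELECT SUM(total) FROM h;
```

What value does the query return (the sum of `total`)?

2976

Base: k=5, total=5.
Iteration 1: 5 < 384 holds -> k = 5 * 2 + 1 = 11, total = 5 + 11 = 16.
Iteration 2: 11 < 384 holds -> k = 11 * 2 + 1 = 23, total = 16 + 23 = 39.
Iteration 3: 23 < 384 holds -> k = 23 * 2 + 1 = 47, total = 39 + 47 = 86.
Iteration 4: 47 < 384 holds -> k = 47 * 2 + 1 = 95, total = 86 + 95 = 181.
Iteration 5: 95 < 384 holds -> k = 95 * 2 + 1 = 191, total = 181 + 191 = 372.
Iteration 6: 191 < 384 holds -> k = 191 * 2 + 1 = 383, total = 372 + 383 = 755.
Iteration 7: 383 < 384 holds -> k = 383 * 2 + 1 = 767, total = 755 + 767 = 1522.
Iteration 8: 767 < 384 fails; recursion stops.
SUM(total) = 5 + 16 + 39 + 86 + 181 + 372 + 755 + 1522 = 2976.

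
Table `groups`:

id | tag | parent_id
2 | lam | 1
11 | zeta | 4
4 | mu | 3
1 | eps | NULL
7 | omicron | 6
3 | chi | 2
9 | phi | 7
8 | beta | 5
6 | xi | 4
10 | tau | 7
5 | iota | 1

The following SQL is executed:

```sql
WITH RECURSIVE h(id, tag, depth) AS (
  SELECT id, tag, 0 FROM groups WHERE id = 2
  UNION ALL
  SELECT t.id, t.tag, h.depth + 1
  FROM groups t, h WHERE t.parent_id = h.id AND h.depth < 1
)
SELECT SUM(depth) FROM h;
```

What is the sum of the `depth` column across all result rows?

1

Base: id=2 (lam) at depth 0.
Iteration 1: rows with parent_id in {2} -> chi (id 3, depth 1).
Iteration 2: depth < 1 fails for all current rows; recursion stops.
SUM(depth) = 0 + 1 = 1.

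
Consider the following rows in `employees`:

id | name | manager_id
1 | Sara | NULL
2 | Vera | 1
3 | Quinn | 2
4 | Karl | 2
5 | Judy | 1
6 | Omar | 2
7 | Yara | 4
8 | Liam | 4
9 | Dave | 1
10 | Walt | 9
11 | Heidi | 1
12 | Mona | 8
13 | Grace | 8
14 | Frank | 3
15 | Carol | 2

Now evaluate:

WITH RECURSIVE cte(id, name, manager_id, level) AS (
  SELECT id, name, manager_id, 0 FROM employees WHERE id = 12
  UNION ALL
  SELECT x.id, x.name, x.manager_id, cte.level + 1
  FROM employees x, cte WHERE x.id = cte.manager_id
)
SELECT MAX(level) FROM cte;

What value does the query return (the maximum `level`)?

4

Base: id=12 (Mona), manager_id=8, level 0.
Iteration 1: join on id=8 -> Liam (id 8, manager_id=4, level 1).
Iteration 2: join on id=4 -> Karl (id 4, manager_id=2, level 2).
Iteration 3: join on id=2 -> Vera (id 2, manager_id=1, level 3).
Iteration 4: join on id=1 -> Sara (id 1, manager_id=NULL, level 4).
Iteration 5: manager_id is NULL; no match; recursion stops.
level values: 0, 1, 2, 3, 4; the maximum is 4.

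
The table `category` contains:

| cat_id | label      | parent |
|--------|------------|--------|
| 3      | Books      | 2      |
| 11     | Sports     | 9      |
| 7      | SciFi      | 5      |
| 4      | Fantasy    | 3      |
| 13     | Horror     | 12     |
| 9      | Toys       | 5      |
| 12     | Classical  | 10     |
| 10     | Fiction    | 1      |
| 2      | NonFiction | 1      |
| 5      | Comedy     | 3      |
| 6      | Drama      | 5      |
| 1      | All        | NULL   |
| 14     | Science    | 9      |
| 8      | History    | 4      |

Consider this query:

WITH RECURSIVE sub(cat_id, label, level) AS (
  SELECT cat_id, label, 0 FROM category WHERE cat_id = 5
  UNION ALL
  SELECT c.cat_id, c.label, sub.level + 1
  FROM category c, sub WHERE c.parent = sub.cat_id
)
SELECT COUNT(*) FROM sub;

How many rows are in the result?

Base: cat_id=5 (Comedy) at level 0.
Iteration 1: rows with parent in {5} -> Drama (id 6, level 1), SciFi (id 7, level 1), Toys (id 9, level 1).
Iteration 2: rows with parent in {6,7,9} -> Sports (id 11, level 2), Science (id 14, level 2).
Iteration 3: no rows with parent in {11,14}; recursion stops.
Total rows emitted: 6.

6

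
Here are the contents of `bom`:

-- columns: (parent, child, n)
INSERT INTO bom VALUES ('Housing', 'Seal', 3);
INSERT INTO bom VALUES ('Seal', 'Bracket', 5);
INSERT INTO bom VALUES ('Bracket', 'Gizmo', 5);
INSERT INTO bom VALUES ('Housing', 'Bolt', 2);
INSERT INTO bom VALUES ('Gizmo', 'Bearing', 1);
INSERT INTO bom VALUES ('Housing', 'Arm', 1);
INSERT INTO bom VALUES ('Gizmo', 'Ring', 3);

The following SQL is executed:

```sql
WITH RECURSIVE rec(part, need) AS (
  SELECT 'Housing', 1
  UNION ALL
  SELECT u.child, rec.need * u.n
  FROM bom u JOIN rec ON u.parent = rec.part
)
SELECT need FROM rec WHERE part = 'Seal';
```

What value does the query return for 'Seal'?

Base: (Housing, need=1).
Iteration 1: components of {Housing} -> Arm = 1*1 = 1, Bolt = 1*2 = 2, Seal = 1*3 = 3.
Iteration 2: components of {Arm,Bolt,Seal} -> Bracket = 3*5 = 15.
Iteration 3: components of {Bracket} -> Gizmo = 15*5 = 75.
Iteration 4: components of {Gizmo} -> Bearing = 75*1 = 75, Ring = 75*3 = 225.
Iteration 5: no further components; recursion stops.

3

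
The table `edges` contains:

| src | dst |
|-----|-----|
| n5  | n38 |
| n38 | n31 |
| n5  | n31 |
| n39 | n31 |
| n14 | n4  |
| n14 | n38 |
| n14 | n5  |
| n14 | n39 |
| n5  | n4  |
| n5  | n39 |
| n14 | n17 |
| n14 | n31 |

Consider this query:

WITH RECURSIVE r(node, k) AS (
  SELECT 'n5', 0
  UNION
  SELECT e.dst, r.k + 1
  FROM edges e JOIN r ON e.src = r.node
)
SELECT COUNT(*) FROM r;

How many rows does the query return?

Base: (n5, k=0).
Iteration 1: edges from {n5} -> (n31, k=1), (n38, k=1), (n39, k=1), (n4, k=1).
Iteration 2: edges from {n31,n38,n39,n4} -> (n31, k=2). [UNION drops 1 duplicate row(s)]
Iteration 3: no outgoing edges from {n31}; recursion stops.
Total rows emitted: 6.

6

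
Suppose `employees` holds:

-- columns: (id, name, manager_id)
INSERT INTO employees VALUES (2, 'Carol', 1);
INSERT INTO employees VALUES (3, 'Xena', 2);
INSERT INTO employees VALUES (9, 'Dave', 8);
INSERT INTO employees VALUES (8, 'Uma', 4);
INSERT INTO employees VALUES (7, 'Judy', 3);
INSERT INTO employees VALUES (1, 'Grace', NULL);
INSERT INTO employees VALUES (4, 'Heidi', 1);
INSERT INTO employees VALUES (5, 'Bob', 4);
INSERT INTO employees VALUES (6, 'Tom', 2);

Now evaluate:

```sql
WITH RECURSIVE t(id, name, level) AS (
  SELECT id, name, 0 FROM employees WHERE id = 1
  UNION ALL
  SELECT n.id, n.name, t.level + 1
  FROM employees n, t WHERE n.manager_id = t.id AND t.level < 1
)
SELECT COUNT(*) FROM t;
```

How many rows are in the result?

Base: id=1 (Grace) at level 0.
Iteration 1: rows with manager_id in {1} -> Carol (id 2, level 1), Heidi (id 4, level 1).
Iteration 2: level < 1 fails for all current rows; recursion stops.
Total rows emitted: 3.

3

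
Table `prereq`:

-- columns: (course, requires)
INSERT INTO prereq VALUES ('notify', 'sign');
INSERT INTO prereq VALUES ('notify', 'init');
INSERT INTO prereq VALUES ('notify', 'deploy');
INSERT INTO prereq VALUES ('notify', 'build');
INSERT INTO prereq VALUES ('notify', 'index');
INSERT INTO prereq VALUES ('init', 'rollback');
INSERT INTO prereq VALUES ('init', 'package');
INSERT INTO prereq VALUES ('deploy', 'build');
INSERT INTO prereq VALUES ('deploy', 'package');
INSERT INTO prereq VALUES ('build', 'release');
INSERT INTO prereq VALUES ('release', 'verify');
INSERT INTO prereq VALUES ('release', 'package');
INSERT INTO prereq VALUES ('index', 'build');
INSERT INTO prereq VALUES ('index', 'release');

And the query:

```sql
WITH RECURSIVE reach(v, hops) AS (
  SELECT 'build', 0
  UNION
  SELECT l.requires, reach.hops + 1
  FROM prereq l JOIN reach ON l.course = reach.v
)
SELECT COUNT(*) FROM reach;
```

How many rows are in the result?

4

Base: (build, hops=0).
Iteration 1: edges from {build} -> (release, hops=1).
Iteration 2: edges from {release} -> (package, hops=2), (verify, hops=2).
Iteration 3: no outgoing edges from {package,verify}; recursion stops.
Total rows emitted: 4.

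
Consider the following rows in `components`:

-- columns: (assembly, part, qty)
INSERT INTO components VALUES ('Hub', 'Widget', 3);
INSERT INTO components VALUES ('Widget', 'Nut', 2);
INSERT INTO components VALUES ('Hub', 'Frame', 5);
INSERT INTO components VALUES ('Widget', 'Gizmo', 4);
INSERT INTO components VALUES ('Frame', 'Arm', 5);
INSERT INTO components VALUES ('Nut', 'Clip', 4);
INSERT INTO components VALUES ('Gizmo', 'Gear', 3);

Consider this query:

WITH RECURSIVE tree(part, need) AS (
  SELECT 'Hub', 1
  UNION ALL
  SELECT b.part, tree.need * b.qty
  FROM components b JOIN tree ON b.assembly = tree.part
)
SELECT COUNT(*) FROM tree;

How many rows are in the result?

8

Base: (Hub, need=1).
Iteration 1: components of {Hub} -> Frame = 1*5 = 5, Widget = 1*3 = 3.
Iteration 2: components of {Frame,Widget} -> Arm = 5*5 = 25, Gizmo = 3*4 = 12, Nut = 3*2 = 6.
Iteration 3: components of {Arm,Gizmo,Nut} -> Clip = 6*4 = 24, Gear = 12*3 = 36.
Iteration 4: no further components; recursion stops.
Total rows emitted: 8.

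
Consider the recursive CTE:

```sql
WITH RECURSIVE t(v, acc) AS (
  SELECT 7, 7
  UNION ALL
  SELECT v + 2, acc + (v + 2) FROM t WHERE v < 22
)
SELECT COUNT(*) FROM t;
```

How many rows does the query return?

9

Base: v=7, acc=7.
Iteration 1: 7 < 22 holds -> v = 7 + 2 = 9, acc = 7 + 9 = 16.
Iteration 2: 9 < 22 holds -> v = 9 + 2 = 11, acc = 16 + 11 = 27.
Iteration 3: 11 < 22 holds -> v = 11 + 2 = 13, acc = 27 + 13 = 40.
Iteration 4: 13 < 22 holds -> v = 13 + 2 = 15, acc = 40 + 15 = 55.
Iteration 5: 15 < 22 holds -> v = 15 + 2 = 17, acc = 55 + 17 = 72.
Iteration 6: 17 < 22 holds -> v = 17 + 2 = 19, acc = 72 + 19 = 91.
Iteration 7: 19 < 22 holds -> v = 19 + 2 = 21, acc = 91 + 21 = 112.
Iteration 8: 21 < 22 holds -> v = 21 + 2 = 23, acc = 112 + 23 = 135.
Iteration 9: 23 < 22 fails; recursion stops.
Total rows emitted: 9.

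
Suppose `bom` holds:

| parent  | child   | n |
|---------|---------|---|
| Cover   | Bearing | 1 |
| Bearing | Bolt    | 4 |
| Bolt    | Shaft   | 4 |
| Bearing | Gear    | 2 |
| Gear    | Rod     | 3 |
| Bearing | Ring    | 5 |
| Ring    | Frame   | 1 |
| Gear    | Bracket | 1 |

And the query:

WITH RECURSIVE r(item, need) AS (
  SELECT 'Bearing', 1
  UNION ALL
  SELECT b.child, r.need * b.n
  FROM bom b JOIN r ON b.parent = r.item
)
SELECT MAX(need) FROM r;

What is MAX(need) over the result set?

16

Base: (Bearing, need=1).
Iteration 1: components of {Bearing} -> Bolt = 1*4 = 4, Gear = 1*2 = 2, Ring = 1*5 = 5.
Iteration 2: components of {Bolt,Gear,Ring} -> Bracket = 2*1 = 2, Frame = 5*1 = 5, Rod = 2*3 = 6, Shaft = 4*4 = 16.
Iteration 3: no further components; recursion stops.
need values: 1, 4, 2, 5, 16, 6, 2, 5; the maximum is 16.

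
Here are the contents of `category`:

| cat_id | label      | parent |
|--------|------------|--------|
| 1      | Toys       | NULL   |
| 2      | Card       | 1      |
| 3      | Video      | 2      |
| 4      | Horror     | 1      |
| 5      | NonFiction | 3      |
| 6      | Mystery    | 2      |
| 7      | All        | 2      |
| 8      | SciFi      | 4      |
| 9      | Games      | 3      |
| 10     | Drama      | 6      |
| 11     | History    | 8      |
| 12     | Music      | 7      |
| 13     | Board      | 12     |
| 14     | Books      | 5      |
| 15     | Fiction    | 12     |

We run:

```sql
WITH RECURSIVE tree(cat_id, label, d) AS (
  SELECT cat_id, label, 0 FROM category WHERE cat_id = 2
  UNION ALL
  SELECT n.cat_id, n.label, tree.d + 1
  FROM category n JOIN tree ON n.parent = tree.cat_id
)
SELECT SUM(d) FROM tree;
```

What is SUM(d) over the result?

Base: cat_id=2 (Card) at d 0.
Iteration 1: rows with parent in {2} -> Video (id 3, d 1), Mystery (id 6, d 1), All (id 7, d 1).
Iteration 2: rows with parent in {3,6,7} -> NonFiction (id 5, d 2), Games (id 9, d 2), Drama (id 10, d 2), Music (id 12, d 2).
Iteration 3: rows with parent in {5,9,10,12} -> Board (id 13, d 3), Books (id 14, d 3), Fiction (id 15, d 3).
Iteration 4: no rows with parent in {13,14,15}; recursion stops.
SUM(d) = 0 + 1 + 1 + 1 + 2 + 2 + 2 + 2 + 3 + 3 + 3 = 20.

20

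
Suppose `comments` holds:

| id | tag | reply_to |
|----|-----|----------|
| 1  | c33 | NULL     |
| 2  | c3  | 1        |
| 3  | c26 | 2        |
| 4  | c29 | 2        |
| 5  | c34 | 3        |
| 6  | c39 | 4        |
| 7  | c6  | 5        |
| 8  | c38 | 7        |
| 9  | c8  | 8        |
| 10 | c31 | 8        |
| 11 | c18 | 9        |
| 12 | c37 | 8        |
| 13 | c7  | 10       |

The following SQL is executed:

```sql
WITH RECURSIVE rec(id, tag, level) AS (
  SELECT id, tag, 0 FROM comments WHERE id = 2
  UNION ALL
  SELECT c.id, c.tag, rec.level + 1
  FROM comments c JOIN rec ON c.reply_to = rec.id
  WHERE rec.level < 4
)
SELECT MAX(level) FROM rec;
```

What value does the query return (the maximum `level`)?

Base: id=2 (c3) at level 0.
Iteration 1: rows with reply_to in {2} -> c26 (id 3, level 1), c29 (id 4, level 1).
Iteration 2: rows with reply_to in {3,4} -> c34 (id 5, level 2), c39 (id 6, level 2).
Iteration 3: rows with reply_to in {5,6} -> c6 (id 7, level 3).
Iteration 4: rows with reply_to in {7} -> c38 (id 8, level 4).
Iteration 5: level < 4 fails for all current rows; recursion stops.
level values: 0, 1, 1, 2, 2, 3, 4; the maximum is 4.

4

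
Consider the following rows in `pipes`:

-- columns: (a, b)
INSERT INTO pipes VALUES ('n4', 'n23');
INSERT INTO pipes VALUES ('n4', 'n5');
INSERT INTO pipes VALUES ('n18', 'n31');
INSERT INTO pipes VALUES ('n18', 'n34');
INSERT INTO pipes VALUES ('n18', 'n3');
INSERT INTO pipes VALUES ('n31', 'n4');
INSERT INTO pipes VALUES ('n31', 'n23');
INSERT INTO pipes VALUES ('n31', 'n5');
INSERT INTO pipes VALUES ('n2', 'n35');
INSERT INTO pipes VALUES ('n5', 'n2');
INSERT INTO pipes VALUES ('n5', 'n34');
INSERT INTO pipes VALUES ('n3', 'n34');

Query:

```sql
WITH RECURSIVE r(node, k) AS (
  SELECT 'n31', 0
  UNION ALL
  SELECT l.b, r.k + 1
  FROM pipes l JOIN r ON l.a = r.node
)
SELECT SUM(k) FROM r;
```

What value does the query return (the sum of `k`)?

24

Base: (n31, k=0).
Iteration 1: edges from {n31} -> (n23, k=1), (n4, k=1), (n5, k=1).
Iteration 2: edges from {n23,n4,n5} -> (n2, k=2), (n23, k=2), (n34, k=2), (n5, k=2).
Iteration 3: edges from {n2,n23,n34,n5} -> (n2, k=3), (n34, k=3), (n35, k=3).
Iteration 4: edges from {n2,n34,n35} -> (n35, k=4).
Iteration 5: no outgoing edges from {n35}; recursion stops.
SUM(k) = 0 + 1 + 1 + 1 + 2 + 2 + 2 + 2 + 3 + 3 + 3 + 4 = 24.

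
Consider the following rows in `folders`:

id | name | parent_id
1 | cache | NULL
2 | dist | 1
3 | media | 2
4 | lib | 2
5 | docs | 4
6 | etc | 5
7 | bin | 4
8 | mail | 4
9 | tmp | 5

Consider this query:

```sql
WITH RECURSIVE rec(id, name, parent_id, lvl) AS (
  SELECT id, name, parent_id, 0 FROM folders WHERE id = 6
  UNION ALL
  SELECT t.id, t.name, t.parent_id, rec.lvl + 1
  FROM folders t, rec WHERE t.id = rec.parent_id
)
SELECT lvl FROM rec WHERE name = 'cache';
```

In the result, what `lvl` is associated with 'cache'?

4

Base: id=6 (etc), parent_id=5, lvl 0.
Iteration 1: join on id=5 -> docs (id 5, parent_id=4, lvl 1).
Iteration 2: join on id=4 -> lib (id 4, parent_id=2, lvl 2).
Iteration 3: join on id=2 -> dist (id 2, parent_id=1, lvl 3).
Iteration 4: join on id=1 -> cache (id 1, parent_id=NULL, lvl 4).
Iteration 5: parent_id is NULL; no match; recursion stops.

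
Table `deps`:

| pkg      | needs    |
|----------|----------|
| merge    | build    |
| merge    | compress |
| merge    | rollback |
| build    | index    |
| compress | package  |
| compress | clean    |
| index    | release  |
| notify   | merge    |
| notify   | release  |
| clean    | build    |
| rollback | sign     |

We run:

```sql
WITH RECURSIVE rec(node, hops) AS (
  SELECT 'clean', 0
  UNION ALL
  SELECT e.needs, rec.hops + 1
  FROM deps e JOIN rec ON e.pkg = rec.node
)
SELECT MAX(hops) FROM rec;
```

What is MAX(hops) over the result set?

3

Base: (clean, hops=0).
Iteration 1: edges from {clean} -> (build, hops=1).
Iteration 2: edges from {build} -> (index, hops=2).
Iteration 3: edges from {index} -> (release, hops=3).
Iteration 4: no outgoing edges from {release}; recursion stops.
hops values: 0, 1, 2, 3; the maximum is 3.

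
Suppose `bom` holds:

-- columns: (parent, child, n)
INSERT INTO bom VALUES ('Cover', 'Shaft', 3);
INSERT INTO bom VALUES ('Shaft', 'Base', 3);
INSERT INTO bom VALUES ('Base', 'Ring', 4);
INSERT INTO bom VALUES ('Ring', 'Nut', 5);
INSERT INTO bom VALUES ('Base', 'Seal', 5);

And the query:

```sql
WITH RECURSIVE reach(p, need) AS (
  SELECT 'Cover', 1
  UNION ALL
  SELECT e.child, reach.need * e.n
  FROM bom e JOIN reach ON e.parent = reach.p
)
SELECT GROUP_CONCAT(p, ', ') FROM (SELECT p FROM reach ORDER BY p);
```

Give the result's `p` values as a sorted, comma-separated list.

Base, Cover, Nut, Ring, Seal, Shaft

Base: (Cover, need=1).
Iteration 1: components of {Cover} -> Shaft = 1*3 = 3.
Iteration 2: components of {Shaft} -> Base = 3*3 = 9.
Iteration 3: components of {Base} -> Ring = 9*4 = 36, Seal = 9*5 = 45.
Iteration 4: components of {Ring,Seal} -> Nut = 36*5 = 180.
Iteration 5: no further components; recursion stops.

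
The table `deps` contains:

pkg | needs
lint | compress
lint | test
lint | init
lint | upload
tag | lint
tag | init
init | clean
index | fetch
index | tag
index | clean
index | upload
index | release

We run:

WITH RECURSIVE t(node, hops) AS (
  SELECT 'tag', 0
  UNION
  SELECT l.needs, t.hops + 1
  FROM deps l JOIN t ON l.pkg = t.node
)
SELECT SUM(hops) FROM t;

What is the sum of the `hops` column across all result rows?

Base: (tag, hops=0).
Iteration 1: edges from {tag} -> (init, hops=1), (lint, hops=1).
Iteration 2: edges from {init,lint} -> (clean, hops=2), (compress, hops=2), (init, hops=2), (test, hops=2), (upload, hops=2).
Iteration 3: edges from {clean,compress,init,test,upload} -> (clean, hops=3).
Iteration 4: no outgoing edges from {clean}; recursion stops.
SUM(hops) = 0 + 1 + 1 + 2 + 2 + 2 + 2 + 2 + 3 = 15.

15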